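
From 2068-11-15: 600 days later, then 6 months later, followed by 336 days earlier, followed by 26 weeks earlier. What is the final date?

August 8, 2069

Advancing 600 days from November 15, 2068:
November has 30 days, so 30 − 15 = 15 days remain after November 15, 2068; 600 − 15 = 585 left.
December 2068 has 31 days: 585 − 31 = 554 left.
January 2069 has 31 days: 554 − 31 = 523 left.
February 2069 has 28 days (2069 is not a leap year): 523 − 28 = 495 left.
March 2069 has 31 days: 495 − 31 = 464 left.
April 2069 has 30 days: 464 − 30 = 434 left.
May 2069 has 31 days: 434 − 31 = 403 left.
June 2069 has 30 days: 403 − 30 = 373 left.
July 2069 has 31 days: 373 − 31 = 342 left.
August 2069 has 31 days: 342 − 31 = 311 left.
September 2069 has 30 days: 311 − 30 = 281 left.
October 2069 has 31 days: 281 − 31 = 250 left.
November 2069 has 30 days: 250 − 30 = 220 left.
December 2069 has 31 days: 220 − 31 = 189 left.
January 2070 has 31 days: 189 − 31 = 158 left.
February 2070 has 28 days (2070 is not a leap year): 158 − 28 = 130 left.
March 2070 has 31 days: 130 − 31 = 99 left.
April 2070 has 30 days: 99 − 30 = 69 left.
May 2070 has 31 days: 69 − 31 = 38 left.
June 2070 has 30 days: 38 − 30 = 8 left.
8 days into July 2070 → July 8, 2070.
Advancing 6 months from July 8, 2070:
month 7 + 6 = 13, which is month 1 of year 2071 → January 2071.
Day 8 is valid in January, giving January 8, 2071.
Going back 336 days from January 8, 2071:
Going back 8 days from January 8, 2071 reaches the end of the previous month; 336 − 8 = 328 left.
December 2070 has 31 days: 328 − 31 = 297 left.
November 2070 has 30 days: 297 − 30 = 267 left.
October 2070 has 31 days: 267 − 31 = 236 left.
September 2070 has 30 days: 236 − 30 = 206 left.
August 2070 has 31 days: 206 − 31 = 175 left.
July 2070 has 31 days: 175 − 31 = 144 left.
June 2070 has 30 days: 144 − 30 = 114 left.
May 2070 has 31 days: 114 − 31 = 83 left.
April 2070 has 30 days: 83 − 30 = 53 left.
March 2070 has 31 days: 53 − 31 = 22 left.
February 2070 has 28 days; 28 − 22 = 6 → February 6, 2070.
Going back 26 weeks (= 182 days) from February 6, 2070:
Going back 6 days from February 6, 2070 reaches the end of the previous month; 182 − 6 = 176 left.
January 2070 has 31 days: 176 − 31 = 145 left.
December 2069 has 31 days: 145 − 31 = 114 left.
November 2069 has 30 days: 114 − 30 = 84 left.
October 2069 has 31 days: 84 − 31 = 53 left.
September 2069 has 30 days: 53 − 30 = 23 left.
August 2069 has 31 days; 31 − 23 = 8 → August 8, 2069.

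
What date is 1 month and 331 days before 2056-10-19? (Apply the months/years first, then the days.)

October 24, 2055

Subtracting 1 month and 331 days from October 19, 2056: first the month/year part, then the days.
month 10 − 1 = 9 → September 2056.
Day 19 is valid in September, giving September 19, 2056.
Now subtract 331 days from September 19, 2056.
Going back 19 days from September 19, 2056 reaches the end of the previous month; 331 − 19 = 312 left.
August 2056 has 31 days: 312 − 31 = 281 left.
July 2056 has 31 days: 281 − 31 = 250 left.
June 2056 has 30 days: 250 − 30 = 220 left.
May 2056 has 31 days: 220 − 31 = 189 left.
April 2056 has 30 days: 189 − 30 = 159 left.
March 2056 has 31 days: 159 − 31 = 128 left.
February 2056 has 29 days (2056 is a leap year): 128 − 29 = 99 left.
January 2056 has 31 days: 99 − 31 = 68 left.
December 2055 has 31 days: 68 − 31 = 37 left.
November 2055 has 30 days: 37 − 30 = 7 left.
October 2055 has 31 days; 31 − 7 = 24 → October 24, 2055.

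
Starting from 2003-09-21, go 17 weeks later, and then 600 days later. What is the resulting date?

Adding 17 weeks (= 119 days) from September 21, 2003:
September has 30 days, so 30 − 21 = 9 days remain after September 21, 2003; 119 − 9 = 110 left.
October 2003 has 31 days: 110 − 31 = 79 left.
November 2003 has 30 days: 79 − 30 = 49 left.
December 2003 has 31 days: 49 − 31 = 18 left.
18 days into January 2004 → January 18, 2004.
Counting forward 600 days from January 18, 2004:
January has 31 days, so 31 − 18 = 13 days remain after January 18, 2004; 600 − 13 = 587 left.
February 2004 has 29 days (2004 is a leap year): 587 − 29 = 558 left.
March 2004 has 31 days: 558 − 31 = 527 left.
April 2004 has 30 days: 527 − 30 = 497 left.
May 2004 has 31 days: 497 − 31 = 466 left.
June 2004 has 30 days: 466 − 30 = 436 left.
July 2004 has 31 days: 436 − 31 = 405 left.
August 2004 has 31 days: 405 − 31 = 374 left.
September 2004 has 30 days: 374 − 30 = 344 left.
October 2004 has 31 days: 344 − 31 = 313 left.
November 2004 has 30 days: 313 − 30 = 283 left.
December 2004 has 31 days: 283 − 31 = 252 left.
January 2005 has 31 days: 252 − 31 = 221 left.
February 2005 has 28 days (2005 is not a leap year): 221 − 28 = 193 left.
March 2005 has 31 days: 193 − 31 = 162 left.
April 2005 has 30 days: 162 − 30 = 132 left.
May 2005 has 31 days: 132 − 31 = 101 left.
June 2005 has 30 days: 101 − 30 = 71 left.
July 2005 has 31 days: 71 − 31 = 40 left.
August 2005 has 31 days: 40 − 31 = 9 left.
9 days into September 2005 → September 9, 2005.

September 9, 2005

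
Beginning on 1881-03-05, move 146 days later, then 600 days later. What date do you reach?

March 21, 1883

Counting forward 146 days from March 5, 1881:
March has 31 days, so 31 − 5 = 26 days remain after March 5, 1881; 146 − 26 = 120 left.
April 1881 has 30 days: 120 − 30 = 90 left.
May 1881 has 31 days: 90 − 31 = 59 left.
June 1881 has 30 days: 59 − 30 = 29 left.
29 days into July 1881 → July 29, 1881.
Advancing 600 days from July 29, 1881:
July has 31 days, so 31 − 29 = 2 days remain after July 29, 1881; 600 − 2 = 598 left.
August 1881 has 31 days: 598 − 31 = 567 left.
September 1881 has 30 days: 567 − 30 = 537 left.
October 1881 has 31 days: 537 − 31 = 506 left.
November 1881 has 30 days: 506 − 30 = 476 left.
December 1881 has 31 days: 476 − 31 = 445 left.
January 1882 has 31 days: 445 − 31 = 414 left.
February 1882 has 28 days (1882 is not a leap year): 414 − 28 = 386 left.
March 1882 has 31 days: 386 − 31 = 355 left.
April 1882 has 30 days: 355 − 30 = 325 left.
May 1882 has 31 days: 325 − 31 = 294 left.
June 1882 has 30 days: 294 − 30 = 264 left.
July 1882 has 31 days: 264 − 31 = 233 left.
August 1882 has 31 days: 233 − 31 = 202 left.
September 1882 has 30 days: 202 − 30 = 172 left.
October 1882 has 31 days: 172 − 31 = 141 left.
November 1882 has 30 days: 141 − 30 = 111 left.
December 1882 has 31 days: 111 − 31 = 80 left.
January 1883 has 31 days: 80 − 31 = 49 left.
February 1883 has 28 days (1883 is not a leap year): 49 − 28 = 21 left.
21 days into March 1883 → March 21, 1883.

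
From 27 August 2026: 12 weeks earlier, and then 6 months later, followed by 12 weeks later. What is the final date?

Counting back 12 weeks (= 84 days) from August 27, 2026:
Going back 27 days from August 27, 2026 reaches the end of the previous month; 84 − 27 = 57 left.
July 2026 has 31 days: 57 − 31 = 26 left.
June 2026 has 30 days; 30 − 26 = 4 → June 4, 2026.
Advancing 6 months from June 4, 2026:
month 6 + 6 = 12 → December 2026.
Day 4 is valid in December, giving December 4, 2026.
Advancing 12 weeks (= 84 days) from December 4, 2026:
December has 31 days, so 31 − 4 = 27 days remain after December 4, 2026; 84 − 27 = 57 left.
January 2027 has 31 days: 57 − 31 = 26 left.
26 days into February 2027 → February 26, 2027.

February 26, 2027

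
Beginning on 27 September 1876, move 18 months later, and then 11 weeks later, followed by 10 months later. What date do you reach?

April 12, 1879

Counting forward 18 months from September 27, 1876:
month 9 + 18 = 27, which is month 3 of year 1878 → March 1878.
Day 27 is valid in March, giving March 27, 1878.
Adding 11 weeks (= 77 days) from March 27, 1878:
March has 31 days, so 31 − 27 = 4 days remain after March 27, 1878; 77 − 4 = 73 left.
April 1878 has 30 days: 73 − 30 = 43 left.
May 1878 has 31 days: 43 − 31 = 12 left.
12 days into June 1878 → June 12, 1878.
Adding 10 months from June 12, 1878:
month 6 + 10 = 16, which is month 4 of year 1879 → April 1879.
Day 12 is valid in April, giving April 12, 1879.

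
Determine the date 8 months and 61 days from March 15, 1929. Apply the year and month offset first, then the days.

January 15, 1930

Counting forward 8 months and 61 days from March 15, 1929: first the month/year part, then the days.
month 3 + 8 = 11 → November 1929.
Day 15 is valid in November, giving November 15, 1929.
Now add 61 days from November 15, 1929.
November has 30 days, so 30 − 15 = 15 days remain after November 15, 1929; 61 − 15 = 46 left.
December 1929 has 31 days: 46 − 31 = 15 left.
15 days into January 1930 → January 15, 1930.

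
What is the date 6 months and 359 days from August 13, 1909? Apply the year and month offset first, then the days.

February 7, 1911

Counting forward 6 months and 359 days from August 13, 1909: first the month/year part, then the days.
month 8 + 6 = 14, which is month 2 of year 1910 → February 1910.
Day 13 is valid in February, giving February 13, 1910.
Now add 359 days from February 13, 1910.
February has 28 days, so 28 − 13 = 15 days remain after February 13, 1910; 359 − 15 = 344 left.
March 1910 has 31 days: 344 − 31 = 313 left.
April 1910 has 30 days: 313 − 30 = 283 left.
May 1910 has 31 days: 283 − 31 = 252 left.
June 1910 has 30 days: 252 − 30 = 222 left.
July 1910 has 31 days: 222 − 31 = 191 left.
August 1910 has 31 days: 191 − 31 = 160 left.
September 1910 has 30 days: 160 − 30 = 130 left.
October 1910 has 31 days: 130 − 31 = 99 left.
November 1910 has 30 days: 99 − 30 = 69 left.
December 1910 has 31 days: 69 − 31 = 38 left.
January 1911 has 31 days: 38 − 31 = 7 left.
7 days into February 1911 → February 7, 1911.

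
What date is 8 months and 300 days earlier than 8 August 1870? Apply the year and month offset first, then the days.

February 11, 1869

Going back 8 months and 300 days from August 8, 1870: first the month/year part, then the days.
month 8 − 8 = 0, which is month 12 of year 1869 → December 1869.
Day 8 is valid in December, giving December 8, 1869.
Now subtract 300 days from December 8, 1869.
Going back 8 days from December 8, 1869 reaches the end of the previous month; 300 − 8 = 292 left.
November 1869 has 30 days: 292 − 30 = 262 left.
October 1869 has 31 days: 262 − 31 = 231 left.
September 1869 has 30 days: 231 − 30 = 201 left.
August 1869 has 31 days: 201 − 31 = 170 left.
July 1869 has 31 days: 170 − 31 = 139 left.
June 1869 has 30 days: 139 − 30 = 109 left.
May 1869 has 31 days: 109 − 31 = 78 left.
April 1869 has 30 days: 78 − 30 = 48 left.
March 1869 has 31 days: 48 − 31 = 17 left.
February 1869 has 28 days; 28 − 17 = 11 → February 11, 1869.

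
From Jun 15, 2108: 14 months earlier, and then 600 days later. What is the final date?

December 5, 2108

Counting back 14 months from June 15, 2108:
month 6 − 14 = -8, which is month 4 of year 2107 → April 2107.
Day 15 is valid in April, giving April 15, 2107.
Advancing 600 days from April 15, 2107:
April has 30 days, so 30 − 15 = 15 days remain after April 15, 2107; 600 − 15 = 585 left.
May 2107 has 31 days: 585 − 31 = 554 left.
June 2107 has 30 days: 554 − 30 = 524 left.
July 2107 has 31 days: 524 − 31 = 493 left.
August 2107 has 31 days: 493 − 31 = 462 left.
September 2107 has 30 days: 462 − 30 = 432 left.
October 2107 has 31 days: 432 − 31 = 401 left.
November 2107 has 30 days: 401 − 30 = 371 left.
December 2107 has 31 days: 371 − 31 = 340 left.
January 2108 has 31 days: 340 − 31 = 309 left.
February 2108 has 29 days (2108 is a leap year): 309 − 29 = 280 left.
March 2108 has 31 days: 280 − 31 = 249 left.
April 2108 has 30 days: 249 − 30 = 219 left.
May 2108 has 31 days: 219 − 31 = 188 left.
June 2108 has 30 days: 188 − 30 = 158 left.
July 2108 has 31 days: 158 − 31 = 127 left.
August 2108 has 31 days: 127 − 31 = 96 left.
September 2108 has 30 days: 96 − 30 = 66 left.
October 2108 has 31 days: 66 − 31 = 35 left.
November 2108 has 30 days: 35 − 30 = 5 left.
5 days into December 2108 → December 5, 2108.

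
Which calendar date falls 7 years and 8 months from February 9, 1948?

October 9, 1955

Counting forward 7 years and 8 months from February 9, 1948.
+7 years → 1955; month 2 + 8 = 10 → October 1955.
Day 9 is valid in October, giving October 9, 1955.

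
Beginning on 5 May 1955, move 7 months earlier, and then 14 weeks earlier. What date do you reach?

June 29, 1954

Counting back 7 months from May 5, 1955:
month 5 − 7 = -2, which is month 10 of year 1954 → October 1954.
Day 5 is valid in October, giving October 5, 1954.
Counting back 14 weeks (= 98 days) from October 5, 1954:
Going back 5 days from October 5, 1954 reaches the end of the previous month; 98 − 5 = 93 left.
September 1954 has 30 days: 93 − 30 = 63 left.
August 1954 has 31 days: 63 − 31 = 32 left.
July 1954 has 31 days: 32 − 31 = 1 left.
June 1954 has 30 days; 30 − 1 = 29 → June 29, 1954.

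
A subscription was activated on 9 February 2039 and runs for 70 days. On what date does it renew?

April 20, 2039

Adding 70 days from February 9, 2039.
February has 28 days, so 28 − 9 = 19 days remain after February 9, 2039; 70 − 19 = 51 left.
March 2039 has 31 days: 51 − 31 = 20 left.
20 days into April 2039 → April 20, 2039.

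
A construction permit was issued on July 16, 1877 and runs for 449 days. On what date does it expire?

October 8, 1878

Advancing 449 days from July 16, 1877.
July has 31 days, so 31 − 16 = 15 days remain after July 16, 1877; 449 − 15 = 434 left.
August 1877 has 31 days: 434 − 31 = 403 left.
September 1877 has 30 days: 403 − 30 = 373 left.
October 1877 has 31 days: 373 − 31 = 342 left.
November 1877 has 30 days: 342 − 30 = 312 left.
December 1877 has 31 days: 312 − 31 = 281 left.
January 1878 has 31 days: 281 − 31 = 250 left.
February 1878 has 28 days (1878 is not a leap year): 250 − 28 = 222 left.
March 1878 has 31 days: 222 − 31 = 191 left.
April 1878 has 30 days: 191 − 30 = 161 left.
May 1878 has 31 days: 161 − 31 = 130 left.
June 1878 has 30 days: 130 − 30 = 100 left.
July 1878 has 31 days: 100 − 31 = 69 left.
August 1878 has 31 days: 69 − 31 = 38 left.
September 1878 has 30 days: 38 − 30 = 8 left.
8 days into October 1878 → October 8, 1878.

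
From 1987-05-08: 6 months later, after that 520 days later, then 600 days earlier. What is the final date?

Adding 6 months from May 8, 1987:
month 5 + 6 = 11 → November 1987.
Day 8 is valid in November, giving November 8, 1987.
Counting forward 520 days from November 8, 1987:
November has 30 days, so 30 − 8 = 22 days remain after November 8, 1987; 520 − 22 = 498 left.
December 1987 has 31 days: 498 − 31 = 467 left.
January 1988 has 31 days: 467 − 31 = 436 left.
February 1988 has 29 days (1988 is a leap year): 436 − 29 = 407 left.
March 1988 has 31 days: 407 − 31 = 376 left.
April 1988 has 30 days: 376 − 30 = 346 left.
May 1988 has 31 days: 346 − 31 = 315 left.
June 1988 has 30 days: 315 − 30 = 285 left.
July 1988 has 31 days: 285 − 31 = 254 left.
August 1988 has 31 days: 254 − 31 = 223 left.
September 1988 has 30 days: 223 − 30 = 193 left.
October 1988 has 31 days: 193 − 31 = 162 left.
November 1988 has 30 days: 162 − 30 = 132 left.
December 1988 has 31 days: 132 − 31 = 101 left.
January 1989 has 31 days: 101 − 31 = 70 left.
February 1989 has 28 days (1989 is not a leap year): 70 − 28 = 42 left.
March 1989 has 31 days: 42 − 31 = 11 left.
11 days into April 1989 → April 11, 1989.
Subtracting 600 days from April 11, 1989:
Going back 11 days from April 11, 1989 reaches the end of the previous month; 600 − 11 = 589 left.
March 1989 has 31 days: 589 − 31 = 558 left.
February 1989 has 28 days (1989 is not a leap year): 558 − 28 = 530 left.
January 1989 has 31 days: 530 − 31 = 499 left.
December 1988 has 31 days: 499 − 31 = 468 left.
November 1988 has 30 days: 468 − 30 = 438 left.
October 1988 has 31 days: 438 − 31 = 407 left.
September 1988 has 30 days: 407 − 30 = 377 left.
August 1988 has 31 days: 377 − 31 = 346 left.
July 1988 has 31 days: 346 − 31 = 315 left.
June 1988 has 30 days: 315 − 30 = 285 left.
May 1988 has 31 days: 285 − 31 = 254 left.
April 1988 has 30 days: 254 − 30 = 224 left.
March 1988 has 31 days: 224 − 31 = 193 left.
February 1988 has 29 days (1988 is a leap year): 193 − 29 = 164 left.
January 1988 has 31 days: 164 − 31 = 133 left.
December 1987 has 31 days: 133 − 31 = 102 left.
November 1987 has 30 days: 102 − 30 = 72 left.
October 1987 has 31 days: 72 − 31 = 41 left.
September 1987 has 30 days: 41 − 30 = 11 left.
August 1987 has 31 days; 31 − 11 = 20 → August 20, 1987.

August 20, 1987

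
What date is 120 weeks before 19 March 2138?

Counting back 120 weeks = 840 days from March 19, 2138.
Going back 19 days from March 19, 2138 reaches the end of the previous month; 840 − 19 = 821 left.
February 2138 has 28 days (2138 is not a leap year): 821 − 28 = 793 left.
January 2138 has 31 days: 793 − 31 = 762 left.
December 2137 has 31 days: 762 − 31 = 731 left.
November 2137 has 30 days: 731 − 30 = 701 left.
October 2137 has 31 days: 701 − 31 = 670 left.
September 2137 has 30 days: 670 − 30 = 640 left.
August 2137 has 31 days: 640 − 31 = 609 left.
July 2137 has 31 days: 609 − 31 = 578 left.
June 2137 has 30 days: 578 − 30 = 548 left.
May 2137 has 31 days: 548 − 31 = 517 left.
April 2137 has 30 days: 517 − 30 = 487 left.
March 2137 has 31 days: 487 − 31 = 456 left.
February 2137 has 28 days (2137 is not a leap year): 456 − 28 = 428 left.
January 2137 has 31 days: 428 − 31 = 397 left.
December 2136 has 31 days: 397 − 31 = 366 left.
November 2136 has 30 days: 366 − 30 = 336 left.
October 2136 has 31 days: 336 − 31 = 305 left.
September 2136 has 30 days: 305 − 30 = 275 left.
August 2136 has 31 days: 275 − 31 = 244 left.
July 2136 has 31 days: 244 − 31 = 213 left.
June 2136 has 30 days: 213 − 30 = 183 left.
May 2136 has 31 days: 183 − 31 = 152 left.
April 2136 has 30 days: 152 − 30 = 122 left.
March 2136 has 31 days: 122 − 31 = 91 left.
February 2136 has 29 days (2136 is a leap year): 91 − 29 = 62 left.
January 2136 has 31 days: 62 − 31 = 31 left.
December 2135 has 31 days: 31 − 31 = 0 left.
November 2135 has 30 days; 30 − 0 = 30 → November 30, 2135.

November 30, 2135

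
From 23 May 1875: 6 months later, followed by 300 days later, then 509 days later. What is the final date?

February 9, 1878

Adding 6 months from May 23, 1875:
month 5 + 6 = 11 → November 1875.
Day 23 is valid in November, giving November 23, 1875.
Counting forward 300 days from November 23, 1875:
November has 30 days, so 30 − 23 = 7 days remain after November 23, 1875; 300 − 7 = 293 left.
December 1875 has 31 days: 293 − 31 = 262 left.
January 1876 has 31 days: 262 − 31 = 231 left.
February 1876 has 29 days (1876 is a leap year): 231 − 29 = 202 left.
March 1876 has 31 days: 202 − 31 = 171 left.
April 1876 has 30 days: 171 − 30 = 141 left.
May 1876 has 31 days: 141 − 31 = 110 left.
June 1876 has 30 days: 110 − 30 = 80 left.
July 1876 has 31 days: 80 − 31 = 49 left.
August 1876 has 31 days: 49 − 31 = 18 left.
18 days into September 1876 → September 18, 1876.
Advancing 509 days from September 18, 1876:
September has 30 days, so 30 − 18 = 12 days remain after September 18, 1876; 509 − 12 = 497 left.
October 1876 has 31 days: 497 − 31 = 466 left.
November 1876 has 30 days: 466 − 30 = 436 left.
December 1876 has 31 days: 436 − 31 = 405 left.
January 1877 has 31 days: 405 − 31 = 374 left.
February 1877 has 28 days (1877 is not a leap year): 374 − 28 = 346 left.
March 1877 has 31 days: 346 − 31 = 315 left.
April 1877 has 30 days: 315 − 30 = 285 left.
May 1877 has 31 days: 285 − 31 = 254 left.
June 1877 has 30 days: 254 − 30 = 224 left.
July 1877 has 31 days: 224 − 31 = 193 left.
August 1877 has 31 days: 193 − 31 = 162 left.
September 1877 has 30 days: 162 − 30 = 132 left.
October 1877 has 31 days: 132 − 31 = 101 left.
November 1877 has 30 days: 101 − 30 = 71 left.
December 1877 has 31 days: 71 − 31 = 40 left.
January 1878 has 31 days: 40 − 31 = 9 left.
9 days into February 1878 → February 9, 1878.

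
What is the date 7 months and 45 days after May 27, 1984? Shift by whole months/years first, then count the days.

Adding 7 months and 45 days from May 27, 1984: first the month/year part, then the days.
month 5 + 7 = 12 → December 1984.
Day 27 is valid in December, giving December 27, 1984.
Now add 45 days from December 27, 1984.
December has 31 days, so 31 − 27 = 4 days remain after December 27, 1984; 45 − 4 = 41 left.
January 1985 has 31 days: 41 − 31 = 10 left.
10 days into February 1985 → February 10, 1985.

February 10, 1985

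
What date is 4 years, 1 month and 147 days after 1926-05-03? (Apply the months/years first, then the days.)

October 28, 1930

Advancing 4 years, 1 month and 147 days from May 3, 1926: first the month/year part, then the days.
+4 years → 1930; month 5 + 1 = 6 → June 1930.
Day 3 is valid in June, giving June 3, 1930.
Now add 147 days from June 3, 1930.
June has 30 days, so 30 − 3 = 27 days remain after June 3, 1930; 147 − 27 = 120 left.
July 1930 has 31 days: 120 − 31 = 89 left.
August 1930 has 31 days: 89 − 31 = 58 left.
September 1930 has 30 days: 58 − 30 = 28 left.
28 days into October 1930 → October 28, 1930.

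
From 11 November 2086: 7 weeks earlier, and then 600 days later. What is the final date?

May 15, 2088

Going back 7 weeks (= 49 days) from November 11, 2086:
Going back 11 days from November 11, 2086 reaches the end of the previous month; 49 − 11 = 38 left.
October 2086 has 31 days: 38 − 31 = 7 left.
September 2086 has 30 days; 30 − 7 = 23 → September 23, 2086.
Advancing 600 days from September 23, 2086:
September has 30 days, so 30 − 23 = 7 days remain after September 23, 2086; 600 − 7 = 593 left.
October 2086 has 31 days: 593 − 31 = 562 left.
November 2086 has 30 days: 562 − 30 = 532 left.
December 2086 has 31 days: 532 − 31 = 501 left.
January 2087 has 31 days: 501 − 31 = 470 left.
February 2087 has 28 days (2087 is not a leap year): 470 − 28 = 442 left.
March 2087 has 31 days: 442 − 31 = 411 left.
April 2087 has 30 days: 411 − 30 = 381 left.
May 2087 has 31 days: 381 − 31 = 350 left.
June 2087 has 30 days: 350 − 30 = 320 left.
July 2087 has 31 days: 320 − 31 = 289 left.
August 2087 has 31 days: 289 − 31 = 258 left.
September 2087 has 30 days: 258 − 30 = 228 left.
October 2087 has 31 days: 228 − 31 = 197 left.
November 2087 has 30 days: 197 − 30 = 167 left.
December 2087 has 31 days: 167 − 31 = 136 left.
January 2088 has 31 days: 136 − 31 = 105 left.
February 2088 has 29 days (2088 is a leap year): 105 − 29 = 76 left.
March 2088 has 31 days: 76 − 31 = 45 left.
April 2088 has 30 days: 45 − 30 = 15 left.
15 days into May 2088 → May 15, 2088.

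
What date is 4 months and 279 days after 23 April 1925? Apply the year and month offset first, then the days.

May 29, 1926

Adding 4 months and 279 days from April 23, 1925: first the month/year part, then the days.
month 4 + 4 = 8 → August 1925.
Day 23 is valid in August, giving August 23, 1925.
Now add 279 days from August 23, 1925.
August has 31 days, so 31 − 23 = 8 days remain after August 23, 1925; 279 − 8 = 271 left.
September 1925 has 30 days: 271 − 30 = 241 left.
October 1925 has 31 days: 241 − 31 = 210 left.
November 1925 has 30 days: 210 − 30 = 180 left.
December 1925 has 31 days: 180 − 31 = 149 left.
January 1926 has 31 days: 149 − 31 = 118 left.
February 1926 has 28 days (1926 is not a leap year): 118 − 28 = 90 left.
March 1926 has 31 days: 90 − 31 = 59 left.
April 1926 has 30 days: 59 − 30 = 29 left.
29 days into May 1926 → May 29, 1926.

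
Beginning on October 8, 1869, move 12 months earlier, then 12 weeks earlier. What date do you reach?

July 16, 1868

Subtracting 12 months from October 8, 1869:
month 10 − 12 = -2, which is month 10 of year 1868 → October 1868.
Day 8 is valid in October, giving October 8, 1868.
Going back 12 weeks (= 84 days) from October 8, 1868:
Going back 8 days from October 8, 1868 reaches the end of the previous month; 84 − 8 = 76 left.
September 1868 has 30 days: 76 − 30 = 46 left.
August 1868 has 31 days: 46 − 31 = 15 left.
July 1868 has 31 days; 31 − 15 = 16 → July 16, 1868.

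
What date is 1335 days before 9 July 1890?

November 12, 1886

Counting back 1335 days from July 9, 1890.
Going back 9 days from July 9, 1890 reaches the end of the previous month; 1335 − 9 = 1326 left.
June 1890 has 30 days: 1326 − 30 = 1296 left.
May 1890 has 31 days: 1296 − 31 = 1265 left.
April 1890 has 30 days: 1265 − 30 = 1235 left.
March 1890 has 31 days: 1235 − 31 = 1204 left.
February 1890 has 28 days (1890 is not a leap year): 1204 − 28 = 1176 left.
January 1890 has 31 days: 1176 − 31 = 1145 left.
December 1889 has 31 days: 1145 − 31 = 1114 left.
November 1889 has 30 days: 1114 − 30 = 1084 left.
October 1889 has 31 days: 1084 − 31 = 1053 left.
September 1889 has 30 days: 1053 − 30 = 1023 left.
August 1889 has 31 days: 1023 − 31 = 992 left.
July 1889 has 31 days: 992 − 31 = 961 left.
June 1889 has 30 days: 961 − 30 = 931 left.
May 1889 has 31 days: 931 − 31 = 900 left.
April 1889 has 30 days: 900 − 30 = 870 left.
March 1889 has 31 days: 870 − 31 = 839 left.
February 1889 has 28 days (1889 is not a leap year): 839 − 28 = 811 left.
January 1889 has 31 days: 811 − 31 = 780 left.
December 1888 has 31 days: 780 − 31 = 749 left.
November 1888 has 30 days: 749 − 30 = 719 left.
October 1888 has 31 days: 719 − 31 = 688 left.
September 1888 has 30 days: 688 − 30 = 658 left.
August 1888 has 31 days: 658 − 31 = 627 left.
July 1888 has 31 days: 627 − 31 = 596 left.
June 1888 has 30 days: 596 − 30 = 566 left.
May 1888 has 31 days: 566 − 31 = 535 left.
April 1888 has 30 days: 535 − 30 = 505 left.
March 1888 has 31 days: 505 − 31 = 474 left.
February 1888 has 29 days (1888 is a leap year): 474 − 29 = 445 left.
January 1888 has 31 days: 445 − 31 = 414 left.
December 1887 has 31 days: 414 − 31 = 383 left.
November 1887 has 30 days: 383 − 30 = 353 left.
October 1887 has 31 days: 353 − 31 = 322 left.
September 1887 has 30 days: 322 − 30 = 292 left.
August 1887 has 31 days: 292 − 31 = 261 left.
July 1887 has 31 days: 261 − 31 = 230 left.
June 1887 has 30 days: 230 − 30 = 200 left.
May 1887 has 31 days: 200 − 31 = 169 left.
April 1887 has 30 days: 169 − 30 = 139 left.
March 1887 has 31 days: 139 − 31 = 108 left.
February 1887 has 28 days (1887 is not a leap year): 108 − 28 = 80 left.
January 1887 has 31 days: 80 − 31 = 49 left.
December 1886 has 31 days: 49 − 31 = 18 left.
November 1886 has 30 days; 30 − 18 = 12 → November 12, 1886.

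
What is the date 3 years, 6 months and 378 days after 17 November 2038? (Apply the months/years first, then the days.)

Advancing 3 years, 6 months and 378 days from November 17, 2038: first the month/year part, then the days.
+3 years → 2041; month 11 + 6 = 17, which is month 5 of year 2042 → May 2042.
Day 17 is valid in May, giving May 17, 2042.
Now add 378 days from May 17, 2042.
May has 31 days, so 31 − 17 = 14 days remain after May 17, 2042; 378 − 14 = 364 left.
June 2042 has 30 days: 364 − 30 = 334 left.
July 2042 has 31 days: 334 − 31 = 303 left.
August 2042 has 31 days: 303 − 31 = 272 left.
September 2042 has 30 days: 272 − 30 = 242 left.
October 2042 has 31 days: 242 − 31 = 211 left.
November 2042 has 30 days: 211 − 30 = 181 left.
December 2042 has 31 days: 181 − 31 = 150 left.
January 2043 has 31 days: 150 − 31 = 119 left.
February 2043 has 28 days (2043 is not a leap year): 119 − 28 = 91 left.
March 2043 has 31 days: 91 − 31 = 60 left.
April 2043 has 30 days: 60 − 30 = 30 left.
30 days into May 2043 → May 30, 2043.

May 30, 2043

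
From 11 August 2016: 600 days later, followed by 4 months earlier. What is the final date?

Counting forward 600 days from August 11, 2016:
August has 31 days, so 31 − 11 = 20 days remain after August 11, 2016; 600 − 20 = 580 left.
September 2016 has 30 days: 580 − 30 = 550 left.
October 2016 has 31 days: 550 − 31 = 519 left.
November 2016 has 30 days: 519 − 30 = 489 left.
December 2016 has 31 days: 489 − 31 = 458 left.
January 2017 has 31 days: 458 − 31 = 427 left.
February 2017 has 28 days (2017 is not a leap year): 427 − 28 = 399 left.
March 2017 has 31 days: 399 − 31 = 368 left.
April 2017 has 30 days: 368 − 30 = 338 left.
May 2017 has 31 days: 338 − 31 = 307 left.
June 2017 has 30 days: 307 − 30 = 277 left.
July 2017 has 31 days: 277 − 31 = 246 left.
August 2017 has 31 days: 246 − 31 = 215 left.
September 2017 has 30 days: 215 − 30 = 185 left.
October 2017 has 31 days: 185 − 31 = 154 left.
November 2017 has 30 days: 154 − 30 = 124 left.
December 2017 has 31 days: 124 − 31 = 93 left.
January 2018 has 31 days: 93 − 31 = 62 left.
February 2018 has 28 days (2018 is not a leap year): 62 − 28 = 34 left.
March 2018 has 31 days: 34 − 31 = 3 left.
3 days into April 2018 → April 3, 2018.
Subtracting 4 months from April 3, 2018:
month 4 − 4 = 0, which is month 12 of year 2017 → December 2017.
Day 3 is valid in December, giving December 3, 2017.

December 3, 2017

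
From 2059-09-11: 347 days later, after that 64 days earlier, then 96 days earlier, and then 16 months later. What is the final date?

July 16, 2061

Advancing 347 days from September 11, 2059:
September has 30 days, so 30 − 11 = 19 days remain after September 11, 2059; 347 − 19 = 328 left.
October 2059 has 31 days: 328 − 31 = 297 left.
November 2059 has 30 days: 297 − 30 = 267 left.
December 2059 has 31 days: 267 − 31 = 236 left.
January 2060 has 31 days: 236 − 31 = 205 left.
February 2060 has 29 days (2060 is a leap year): 205 − 29 = 176 left.
March 2060 has 31 days: 176 − 31 = 145 left.
April 2060 has 30 days: 145 − 30 = 115 left.
May 2060 has 31 days: 115 − 31 = 84 left.
June 2060 has 30 days: 84 − 30 = 54 left.
July 2060 has 31 days: 54 − 31 = 23 left.
23 days into August 2060 → August 23, 2060.
Going back 64 days from August 23, 2060:
Going back 23 days from August 23, 2060 reaches the end of the previous month; 64 − 23 = 41 left.
July 2060 has 31 days: 41 − 31 = 10 left.
June 2060 has 30 days; 30 − 10 = 20 → June 20, 2060.
Subtracting 96 days from June 20, 2060:
Going back 20 days from June 20, 2060 reaches the end of the previous month; 96 − 20 = 76 left.
May 2060 has 31 days: 76 − 31 = 45 left.
April 2060 has 30 days: 45 − 30 = 15 left.
March 2060 has 31 days; 31 − 15 = 16 → March 16, 2060.
Adding 16 months from March 16, 2060:
month 3 + 16 = 19, which is month 7 of year 2061 → July 2061.
Day 16 is valid in July, giving July 16, 2061.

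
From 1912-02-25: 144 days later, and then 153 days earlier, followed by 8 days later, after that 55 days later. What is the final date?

April 19, 1912

Adding 144 days from February 25, 1912:
February has 29 days, so 29 − 25 = 4 days remain after February 25, 1912; 144 − 4 = 140 left.
March 1912 has 31 days: 140 − 31 = 109 left.
April 1912 has 30 days: 109 − 30 = 79 left.
May 1912 has 31 days: 79 − 31 = 48 left.
June 1912 has 30 days: 48 − 30 = 18 left.
18 days into July 1912 → July 18, 1912.
Going back 153 days from July 18, 1912:
Going back 18 days from July 18, 1912 reaches the end of the previous month; 153 − 18 = 135 left.
June 1912 has 30 days: 135 − 30 = 105 left.
May 1912 has 31 days: 105 − 31 = 74 left.
April 1912 has 30 days: 74 − 30 = 44 left.
March 1912 has 31 days: 44 − 31 = 13 left.
February 1912 has 29 days; 29 − 13 = 16 → February 16, 1912.
Adding 8 days from February 16, 1912:
February has 29 days; 16 + 8 = 24, still in February.
Counting forward 55 days from February 24, 1912:
February has 29 days, so 29 − 24 = 5 days remain after February 24, 1912; 55 − 5 = 50 left.
March 1912 has 31 days: 50 − 31 = 19 left.
19 days into April 1912 → April 19, 1912.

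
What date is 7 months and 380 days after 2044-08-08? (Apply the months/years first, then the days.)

Adding 7 months and 380 days from August 8, 2044: first the month/year part, then the days.
month 8 + 7 = 15, which is month 3 of year 2045 → March 2045.
Day 8 is valid in March, giving March 8, 2045.
Now add 380 days from March 8, 2045.
March has 31 days, so 31 − 8 = 23 days remain after March 8, 2045; 380 − 23 = 357 left.
April 2045 has 30 days: 357 − 30 = 327 left.
May 2045 has 31 days: 327 − 31 = 296 left.
June 2045 has 30 days: 296 − 30 = 266 left.
July 2045 has 31 days: 266 − 31 = 235 left.
August 2045 has 31 days: 235 − 31 = 204 left.
September 2045 has 30 days: 204 − 30 = 174 left.
October 2045 has 31 days: 174 − 31 = 143 left.
November 2045 has 30 days: 143 − 30 = 113 left.
December 2045 has 31 days: 113 − 31 = 82 left.
January 2046 has 31 days: 82 − 31 = 51 left.
February 2046 has 28 days (2046 is not a leap year): 51 − 28 = 23 left.
23 days into March 2046 → March 23, 2046.

March 23, 2046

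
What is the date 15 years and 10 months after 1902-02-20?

Advancing 15 years and 10 months from February 20, 1902.
+15 years → 1917; month 2 + 10 = 12 → December 1917.
Day 20 is valid in December, giving December 20, 1917.

December 20, 1917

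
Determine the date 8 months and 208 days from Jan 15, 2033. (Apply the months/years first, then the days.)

April 11, 2034

Counting forward 8 months and 208 days from January 15, 2033: first the month/year part, then the days.
month 1 + 8 = 9 → September 2033.
Day 15 is valid in September, giving September 15, 2033.
Now add 208 days from September 15, 2033.
September has 30 days, so 30 − 15 = 15 days remain after September 15, 2033; 208 − 15 = 193 left.
October 2033 has 31 days: 193 − 31 = 162 left.
November 2033 has 30 days: 162 − 30 = 132 left.
December 2033 has 31 days: 132 − 31 = 101 left.
January 2034 has 31 days: 101 − 31 = 70 left.
February 2034 has 28 days (2034 is not a leap year): 70 − 28 = 42 left.
March 2034 has 31 days: 42 − 31 = 11 left.
11 days into April 2034 → April 11, 2034.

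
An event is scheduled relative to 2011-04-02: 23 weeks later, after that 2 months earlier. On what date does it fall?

July 10, 2011

Adding 23 weeks (= 161 days) from April 2, 2011:
April has 30 days, so 30 − 2 = 28 days remain after April 2, 2011; 161 − 28 = 133 left.
May 2011 has 31 days: 133 − 31 = 102 left.
June 2011 has 30 days: 102 − 30 = 72 left.
July 2011 has 31 days: 72 − 31 = 41 left.
August 2011 has 31 days: 41 − 31 = 10 left.
10 days into September 2011 → September 10, 2011.
Subtracting 2 months from September 10, 2011:
month 9 − 2 = 7 → July 2011.
Day 10 is valid in July, giving July 10, 2011.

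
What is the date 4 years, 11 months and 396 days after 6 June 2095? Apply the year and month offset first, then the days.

Adding 4 years, 11 months and 396 days from June 6, 2095: first the month/year part, then the days.
+4 years → 2099; month 6 + 11 = 17, which is month 5 of year 2100 → May 2100.
Day 6 is valid in May, giving May 6, 2100.
Now add 396 days from May 6, 2100.
May has 31 days, so 31 − 6 = 25 days remain after May 6, 2100; 396 − 25 = 371 left.
June 2100 has 30 days: 371 − 30 = 341 left.
July 2100 has 31 days: 341 − 31 = 310 left.
August 2100 has 31 days: 310 − 31 = 279 left.
September 2100 has 30 days: 279 − 30 = 249 left.
October 2100 has 31 days: 249 − 31 = 218 left.
November 2100 has 30 days: 218 − 30 = 188 left.
December 2100 has 31 days: 188 − 31 = 157 left.
January 2101 has 31 days: 157 − 31 = 126 left.
February 2101 has 28 days (2101 is not a leap year): 126 − 28 = 98 left.
March 2101 has 31 days: 98 − 31 = 67 left.
April 2101 has 30 days: 67 − 30 = 37 left.
May 2101 has 31 days: 37 − 31 = 6 left.
6 days into June 2101 → June 6, 2101.

June 6, 2101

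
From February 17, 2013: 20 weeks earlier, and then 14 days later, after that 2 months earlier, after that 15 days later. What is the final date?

Going back 20 weeks (= 140 days) from February 17, 2013:
Going back 17 days from February 17, 2013 reaches the end of the previous month; 140 − 17 = 123 left.
January 2013 has 31 days: 123 − 31 = 92 left.
December 2012 has 31 days: 92 − 31 = 61 left.
November 2012 has 30 days: 61 − 30 = 31 left.
October 2012 has 31 days: 31 − 31 = 0 left.
September 2012 has 30 days; 30 − 0 = 30 → September 30, 2012.
Adding 14 days from September 30, 2012:
September has 30 days, so 30 − 30 = 0 days remain after September 30, 2012; 14 − 0 = 14 left.
14 days into October 2012 → October 14, 2012.
Going back 2 months from October 14, 2012:
month 10 − 2 = 8 → August 2012.
Day 14 is valid in August, giving August 14, 2012.
Counting forward 15 days from August 14, 2012:
August has 31 days; 14 + 15 = 29, still in August.

August 29, 2012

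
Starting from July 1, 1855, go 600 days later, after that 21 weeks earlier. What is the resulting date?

September 26, 1856

Adding 600 days from July 1, 1855:
July has 31 days, so 31 − 1 = 30 days remain after July 1, 1855; 600 − 30 = 570 left.
August 1855 has 31 days: 570 − 31 = 539 left.
September 1855 has 30 days: 539 − 30 = 509 left.
October 1855 has 31 days: 509 − 31 = 478 left.
November 1855 has 30 days: 478 − 30 = 448 left.
December 1855 has 31 days: 448 − 31 = 417 left.
January 1856 has 31 days: 417 − 31 = 386 left.
February 1856 has 29 days (1856 is a leap year): 386 − 29 = 357 left.
March 1856 has 31 days: 357 − 31 = 326 left.
April 1856 has 30 days: 326 − 30 = 296 left.
May 1856 has 31 days: 296 − 31 = 265 left.
June 1856 has 30 days: 265 − 30 = 235 left.
July 1856 has 31 days: 235 − 31 = 204 left.
August 1856 has 31 days: 204 − 31 = 173 left.
September 1856 has 30 days: 173 − 30 = 143 left.
October 1856 has 31 days: 143 − 31 = 112 left.
November 1856 has 30 days: 112 − 30 = 82 left.
December 1856 has 31 days: 82 − 31 = 51 left.
January 1857 has 31 days: 51 − 31 = 20 left.
20 days into February 1857 → February 20, 1857.
Counting back 21 weeks (= 147 days) from February 20, 1857:
Going back 20 days from February 20, 1857 reaches the end of the previous month; 147 − 20 = 127 left.
January 1857 has 31 days: 127 − 31 = 96 left.
December 1856 has 31 days: 96 − 31 = 65 left.
November 1856 has 30 days: 65 − 30 = 35 left.
October 1856 has 31 days: 35 − 31 = 4 left.
September 1856 has 30 days; 30 − 4 = 26 → September 26, 1856.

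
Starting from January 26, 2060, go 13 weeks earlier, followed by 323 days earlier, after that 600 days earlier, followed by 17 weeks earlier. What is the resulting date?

Counting back 13 weeks (= 91 days) from January 26, 2060:
Going back 26 days from January 26, 2060 reaches the end of the previous month; 91 − 26 = 65 left.
December 2059 has 31 days: 65 − 31 = 34 left.
November 2059 has 30 days: 34 − 30 = 4 left.
October 2059 has 31 days; 31 − 4 = 27 → October 27, 2059.
Going back 323 days from October 27, 2059:
Going back 27 days from October 27, 2059 reaches the end of the previous month; 323 − 27 = 296 left.
September 2059 has 30 days: 296 − 30 = 266 left.
August 2059 has 31 days: 266 − 31 = 235 left.
July 2059 has 31 days: 235 − 31 = 204 left.
June 2059 has 30 days: 204 − 30 = 174 left.
May 2059 has 31 days: 174 − 31 = 143 left.
April 2059 has 30 days: 143 − 30 = 113 left.
March 2059 has 31 days: 113 − 31 = 82 left.
February 2059 has 28 days (2059 is not a leap year): 82 − 28 = 54 left.
January 2059 has 31 days: 54 − 31 = 23 left.
December 2058 has 31 days; 31 − 23 = 8 → December 8, 2058.
Going back 600 days from December 8, 2058:
Going back 8 days from December 8, 2058 reaches the end of the previous month; 600 − 8 = 592 left.
November 2058 has 30 days: 592 − 30 = 562 left.
October 2058 has 31 days: 562 − 31 = 531 left.
September 2058 has 30 days: 531 − 30 = 501 left.
August 2058 has 31 days: 501 − 31 = 470 left.
July 2058 has 31 days: 470 − 31 = 439 left.
June 2058 has 30 days: 439 − 30 = 409 left.
May 2058 has 31 days: 409 − 31 = 378 left.
April 2058 has 30 days: 378 − 30 = 348 left.
March 2058 has 31 days: 348 − 31 = 317 left.
February 2058 has 28 days (2058 is not a leap year): 317 − 28 = 289 left.
January 2058 has 31 days: 289 − 31 = 258 left.
December 2057 has 31 days: 258 − 31 = 227 left.
November 2057 has 30 days: 227 − 30 = 197 left.
October 2057 has 31 days: 197 − 31 = 166 left.
September 2057 has 30 days: 166 − 30 = 136 left.
August 2057 has 31 days: 136 − 31 = 105 left.
July 2057 has 31 days: 105 − 31 = 74 left.
June 2057 has 30 days: 74 − 30 = 44 left.
May 2057 has 31 days: 44 − 31 = 13 left.
April 2057 has 30 days; 30 − 13 = 17 → April 17, 2057.
Going back 17 weeks (= 119 days) from April 17, 2057:
Going back 17 days from April 17, 2057 reaches the end of the previous month; 119 − 17 = 102 left.
March 2057 has 31 days: 102 − 31 = 71 left.
February 2057 has 28 days (2057 is not a leap year): 71 − 28 = 43 left.
January 2057 has 31 days: 43 − 31 = 12 left.
December 2056 has 31 days; 31 − 12 = 19 → December 19, 2056.

December 19, 2056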